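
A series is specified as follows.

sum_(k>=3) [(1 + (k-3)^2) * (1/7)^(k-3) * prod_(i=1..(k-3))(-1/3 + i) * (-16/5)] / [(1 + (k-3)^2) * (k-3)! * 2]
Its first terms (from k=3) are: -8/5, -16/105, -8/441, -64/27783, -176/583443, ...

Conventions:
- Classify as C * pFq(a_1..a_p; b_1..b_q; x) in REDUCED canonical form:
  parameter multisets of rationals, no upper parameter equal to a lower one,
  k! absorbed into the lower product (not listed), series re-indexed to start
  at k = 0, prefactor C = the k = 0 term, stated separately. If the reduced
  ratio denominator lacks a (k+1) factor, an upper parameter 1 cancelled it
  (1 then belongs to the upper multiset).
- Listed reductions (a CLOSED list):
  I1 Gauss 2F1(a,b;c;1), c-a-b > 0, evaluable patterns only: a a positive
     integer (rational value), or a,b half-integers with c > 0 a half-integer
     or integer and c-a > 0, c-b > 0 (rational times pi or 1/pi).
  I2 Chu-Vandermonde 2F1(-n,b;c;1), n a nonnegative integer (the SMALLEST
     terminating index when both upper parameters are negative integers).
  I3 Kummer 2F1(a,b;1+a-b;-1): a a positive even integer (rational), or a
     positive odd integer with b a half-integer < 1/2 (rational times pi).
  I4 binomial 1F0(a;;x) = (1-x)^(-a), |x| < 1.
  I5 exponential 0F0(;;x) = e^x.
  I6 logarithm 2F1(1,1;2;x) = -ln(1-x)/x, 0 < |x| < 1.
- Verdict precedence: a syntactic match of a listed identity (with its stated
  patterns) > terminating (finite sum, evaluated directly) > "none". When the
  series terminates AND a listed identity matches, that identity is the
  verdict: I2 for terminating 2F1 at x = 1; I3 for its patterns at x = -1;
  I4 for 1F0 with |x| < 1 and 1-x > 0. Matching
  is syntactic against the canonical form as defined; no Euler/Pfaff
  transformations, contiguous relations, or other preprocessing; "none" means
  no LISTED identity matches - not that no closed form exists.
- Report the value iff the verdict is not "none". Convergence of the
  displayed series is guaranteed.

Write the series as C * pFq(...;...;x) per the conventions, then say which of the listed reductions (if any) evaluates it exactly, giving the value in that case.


Key step: t_0 being -8/5, the running product (C = -8/5, x = 1/7) telescopes to a rising factorial.
Adjacent-term ratio: r(k) = (1/7) * (k+2/3) / [(k+1)] - rational in k. x = (1/7); t_0 = -8/5; negate the roots.

Reduced: x = 1/7, 1F0, upper = {2/3}, lower = {-}, C = -8/5. Verdict: the binomial series (I4) applies (the 1F0 binomial series: exponent -2/3, x = 1/7). Hence: (-8/5) * (6/7)^(-2/3).


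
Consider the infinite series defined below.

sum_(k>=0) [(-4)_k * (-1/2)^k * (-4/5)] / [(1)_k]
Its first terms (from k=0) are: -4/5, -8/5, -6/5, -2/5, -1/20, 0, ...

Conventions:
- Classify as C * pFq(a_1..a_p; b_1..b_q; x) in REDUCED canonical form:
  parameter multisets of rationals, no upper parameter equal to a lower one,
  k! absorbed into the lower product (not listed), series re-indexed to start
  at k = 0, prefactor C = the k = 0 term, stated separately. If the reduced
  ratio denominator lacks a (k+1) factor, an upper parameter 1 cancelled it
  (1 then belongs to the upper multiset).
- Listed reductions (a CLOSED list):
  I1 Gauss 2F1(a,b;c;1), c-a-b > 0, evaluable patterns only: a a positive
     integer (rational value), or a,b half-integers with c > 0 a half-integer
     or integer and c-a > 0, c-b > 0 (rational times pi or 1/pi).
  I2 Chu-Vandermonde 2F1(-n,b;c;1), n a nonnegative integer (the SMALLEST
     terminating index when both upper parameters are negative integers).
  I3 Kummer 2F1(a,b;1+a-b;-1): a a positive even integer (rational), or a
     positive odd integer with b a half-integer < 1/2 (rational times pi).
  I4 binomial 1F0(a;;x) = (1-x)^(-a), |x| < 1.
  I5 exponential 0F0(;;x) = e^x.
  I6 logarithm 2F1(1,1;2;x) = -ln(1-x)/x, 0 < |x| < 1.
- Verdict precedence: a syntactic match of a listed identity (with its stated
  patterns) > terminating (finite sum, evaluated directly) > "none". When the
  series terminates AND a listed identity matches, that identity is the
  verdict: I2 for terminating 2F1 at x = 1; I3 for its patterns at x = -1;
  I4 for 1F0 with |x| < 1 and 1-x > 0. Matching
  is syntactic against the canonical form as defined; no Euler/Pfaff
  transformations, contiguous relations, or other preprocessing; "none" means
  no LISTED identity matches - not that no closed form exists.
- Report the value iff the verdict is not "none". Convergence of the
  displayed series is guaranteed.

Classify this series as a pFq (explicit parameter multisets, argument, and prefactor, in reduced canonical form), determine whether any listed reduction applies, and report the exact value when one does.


x = -1/2 here; the reduced form reads 1F0, upper {-4}, lower {-}, C = -4/5. Verdict at x = -1/2: the I4 binomial reduction matches (the 1F0 binomial series: exponent 4, x = -1/2). Sum: -81/20.

Key observation: from the first term -4/5: (1)_k (C = -4/5) is k! itself.
Ratio: r(k) = (-1/2) * (k-4) / [(k+1)] - rational in k, leading ratio (-1/2); with t_0 = -4/5, classification follows.


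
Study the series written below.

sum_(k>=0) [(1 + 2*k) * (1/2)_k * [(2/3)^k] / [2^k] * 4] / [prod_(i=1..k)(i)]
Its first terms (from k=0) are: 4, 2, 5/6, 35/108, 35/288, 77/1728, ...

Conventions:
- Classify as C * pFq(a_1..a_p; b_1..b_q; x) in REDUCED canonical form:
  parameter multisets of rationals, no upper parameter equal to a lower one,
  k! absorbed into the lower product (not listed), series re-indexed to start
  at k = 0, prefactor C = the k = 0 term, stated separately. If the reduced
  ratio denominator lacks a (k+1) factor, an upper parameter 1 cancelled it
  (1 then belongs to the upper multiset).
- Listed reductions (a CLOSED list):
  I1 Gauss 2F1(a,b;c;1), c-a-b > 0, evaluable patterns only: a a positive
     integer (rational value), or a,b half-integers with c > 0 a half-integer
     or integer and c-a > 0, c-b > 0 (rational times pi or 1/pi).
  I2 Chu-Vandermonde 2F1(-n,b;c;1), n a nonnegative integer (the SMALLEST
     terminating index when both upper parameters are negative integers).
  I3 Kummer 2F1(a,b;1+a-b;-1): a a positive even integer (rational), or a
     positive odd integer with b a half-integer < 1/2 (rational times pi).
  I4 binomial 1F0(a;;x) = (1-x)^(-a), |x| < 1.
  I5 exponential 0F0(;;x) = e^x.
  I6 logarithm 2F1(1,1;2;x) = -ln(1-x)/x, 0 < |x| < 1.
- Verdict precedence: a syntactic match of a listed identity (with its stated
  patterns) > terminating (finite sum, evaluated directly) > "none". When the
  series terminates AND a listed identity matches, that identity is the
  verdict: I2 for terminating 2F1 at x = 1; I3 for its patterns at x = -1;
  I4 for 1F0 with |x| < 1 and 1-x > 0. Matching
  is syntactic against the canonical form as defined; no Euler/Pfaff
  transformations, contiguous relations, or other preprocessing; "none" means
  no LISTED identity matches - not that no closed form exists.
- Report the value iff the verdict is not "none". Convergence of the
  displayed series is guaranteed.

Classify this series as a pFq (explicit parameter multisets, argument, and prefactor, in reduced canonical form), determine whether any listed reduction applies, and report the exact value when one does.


First insight: with t_0 = 4, the (2k+1) factor (C = 4, x = 1/3) shifts (1/2)_k to (3/2)_k.
Consecutive-term ratio: r(k) = (1/3) * (k+3/2) / [(k+1)] - rational; roots negated = parameters, x = (1/3), C = 4.

Reduced: x = 1/3, 1F0, upper = {3/2}, lower = {-}, C = 4. Verdict at x = 1/3: the I4 binomial reduction matches (the 1F0 binomial series: exponent -3/2, x = 1/3). Its exact value is 4 * (2/3)^(-3/2).


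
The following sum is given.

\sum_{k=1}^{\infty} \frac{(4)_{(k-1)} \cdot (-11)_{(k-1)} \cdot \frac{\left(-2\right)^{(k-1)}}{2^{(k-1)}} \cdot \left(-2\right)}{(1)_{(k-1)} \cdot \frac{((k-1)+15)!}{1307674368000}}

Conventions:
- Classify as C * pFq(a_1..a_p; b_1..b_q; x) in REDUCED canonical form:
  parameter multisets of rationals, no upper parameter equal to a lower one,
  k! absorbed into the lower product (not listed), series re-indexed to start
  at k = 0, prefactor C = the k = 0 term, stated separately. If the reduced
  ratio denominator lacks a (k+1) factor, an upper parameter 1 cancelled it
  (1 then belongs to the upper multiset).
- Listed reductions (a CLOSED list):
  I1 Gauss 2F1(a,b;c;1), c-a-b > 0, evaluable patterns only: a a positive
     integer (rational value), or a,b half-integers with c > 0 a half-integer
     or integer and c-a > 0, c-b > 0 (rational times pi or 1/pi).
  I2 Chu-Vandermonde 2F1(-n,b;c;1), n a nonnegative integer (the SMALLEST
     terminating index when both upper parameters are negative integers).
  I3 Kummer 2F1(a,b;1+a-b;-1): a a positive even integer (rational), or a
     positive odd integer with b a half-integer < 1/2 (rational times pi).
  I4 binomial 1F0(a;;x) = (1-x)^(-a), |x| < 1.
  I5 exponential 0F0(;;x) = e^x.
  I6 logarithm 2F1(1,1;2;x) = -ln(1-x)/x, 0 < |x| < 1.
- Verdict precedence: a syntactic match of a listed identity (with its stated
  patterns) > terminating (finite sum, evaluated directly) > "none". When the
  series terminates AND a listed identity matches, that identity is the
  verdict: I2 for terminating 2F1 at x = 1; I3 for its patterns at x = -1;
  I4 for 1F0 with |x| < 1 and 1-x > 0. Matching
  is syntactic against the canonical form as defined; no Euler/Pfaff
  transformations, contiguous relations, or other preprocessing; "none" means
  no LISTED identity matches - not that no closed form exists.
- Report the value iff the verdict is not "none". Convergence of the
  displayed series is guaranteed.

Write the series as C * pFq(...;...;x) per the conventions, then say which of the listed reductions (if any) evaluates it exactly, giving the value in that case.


Canonical form: C = -2 times 2F1 with upper {-11, 4}, lower {16}, x = -1. Verdict: this is the Kummer evaluation I3 (x = -1; c = 16 equals 1+a-b for upper {-11, 4}: listed pattern). Hence: -35.

Structural cue: x = -1 and the two k-th powers (C = -2) combine into one argument.
Consecutive-term ratio: r(k) = -1 * (k-11) (k+4) / [(k+16) (k+1)] - poly over poly, x = -1 from leading terms; C = -2 at k = 0.


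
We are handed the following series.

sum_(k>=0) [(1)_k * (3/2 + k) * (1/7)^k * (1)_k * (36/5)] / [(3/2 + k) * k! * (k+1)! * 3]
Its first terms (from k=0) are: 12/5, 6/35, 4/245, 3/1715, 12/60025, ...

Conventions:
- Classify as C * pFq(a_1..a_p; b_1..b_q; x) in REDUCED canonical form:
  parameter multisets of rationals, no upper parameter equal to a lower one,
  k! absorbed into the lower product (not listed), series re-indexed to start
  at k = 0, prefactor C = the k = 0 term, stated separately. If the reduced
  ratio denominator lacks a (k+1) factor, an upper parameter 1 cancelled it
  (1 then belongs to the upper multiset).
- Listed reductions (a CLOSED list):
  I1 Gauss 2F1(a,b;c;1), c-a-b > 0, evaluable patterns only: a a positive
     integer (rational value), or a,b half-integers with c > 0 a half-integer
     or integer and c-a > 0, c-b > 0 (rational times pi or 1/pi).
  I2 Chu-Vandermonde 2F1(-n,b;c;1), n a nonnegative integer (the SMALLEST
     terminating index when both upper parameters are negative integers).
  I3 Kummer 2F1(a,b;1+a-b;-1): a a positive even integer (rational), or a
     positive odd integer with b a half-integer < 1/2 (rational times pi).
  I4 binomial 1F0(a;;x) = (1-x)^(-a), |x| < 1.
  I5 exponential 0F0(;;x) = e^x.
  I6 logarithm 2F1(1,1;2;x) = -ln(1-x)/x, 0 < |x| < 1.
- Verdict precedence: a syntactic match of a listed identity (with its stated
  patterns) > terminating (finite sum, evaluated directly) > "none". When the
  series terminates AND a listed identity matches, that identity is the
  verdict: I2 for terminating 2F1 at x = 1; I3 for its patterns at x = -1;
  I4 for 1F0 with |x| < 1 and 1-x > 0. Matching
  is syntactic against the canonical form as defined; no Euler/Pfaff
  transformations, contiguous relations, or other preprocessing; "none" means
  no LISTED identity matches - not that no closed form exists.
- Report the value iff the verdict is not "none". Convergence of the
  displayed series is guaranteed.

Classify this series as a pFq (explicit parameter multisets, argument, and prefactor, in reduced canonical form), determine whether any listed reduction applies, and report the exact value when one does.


Prefactor 12/5, argument 1/7: 2F1 with upper {1, 1} over lower {2}. Verdict: the logarithmic series (I6) applies (the logarithm: parameters (1,1;2), x = 1/7). Hence: (-84/5) * ln(6/7).

First insight: from the first term 12/5: the denominator's factorial ratio (C = 12/5, x = 1/7) is a lower Pochhammer.
Adjacent-term ratio: r(k) = (1/7) * (k+1) (k+1) / [(k+2) (k+1)] ; factor over Q: parameters, x = (1/7), and C = 12/5.


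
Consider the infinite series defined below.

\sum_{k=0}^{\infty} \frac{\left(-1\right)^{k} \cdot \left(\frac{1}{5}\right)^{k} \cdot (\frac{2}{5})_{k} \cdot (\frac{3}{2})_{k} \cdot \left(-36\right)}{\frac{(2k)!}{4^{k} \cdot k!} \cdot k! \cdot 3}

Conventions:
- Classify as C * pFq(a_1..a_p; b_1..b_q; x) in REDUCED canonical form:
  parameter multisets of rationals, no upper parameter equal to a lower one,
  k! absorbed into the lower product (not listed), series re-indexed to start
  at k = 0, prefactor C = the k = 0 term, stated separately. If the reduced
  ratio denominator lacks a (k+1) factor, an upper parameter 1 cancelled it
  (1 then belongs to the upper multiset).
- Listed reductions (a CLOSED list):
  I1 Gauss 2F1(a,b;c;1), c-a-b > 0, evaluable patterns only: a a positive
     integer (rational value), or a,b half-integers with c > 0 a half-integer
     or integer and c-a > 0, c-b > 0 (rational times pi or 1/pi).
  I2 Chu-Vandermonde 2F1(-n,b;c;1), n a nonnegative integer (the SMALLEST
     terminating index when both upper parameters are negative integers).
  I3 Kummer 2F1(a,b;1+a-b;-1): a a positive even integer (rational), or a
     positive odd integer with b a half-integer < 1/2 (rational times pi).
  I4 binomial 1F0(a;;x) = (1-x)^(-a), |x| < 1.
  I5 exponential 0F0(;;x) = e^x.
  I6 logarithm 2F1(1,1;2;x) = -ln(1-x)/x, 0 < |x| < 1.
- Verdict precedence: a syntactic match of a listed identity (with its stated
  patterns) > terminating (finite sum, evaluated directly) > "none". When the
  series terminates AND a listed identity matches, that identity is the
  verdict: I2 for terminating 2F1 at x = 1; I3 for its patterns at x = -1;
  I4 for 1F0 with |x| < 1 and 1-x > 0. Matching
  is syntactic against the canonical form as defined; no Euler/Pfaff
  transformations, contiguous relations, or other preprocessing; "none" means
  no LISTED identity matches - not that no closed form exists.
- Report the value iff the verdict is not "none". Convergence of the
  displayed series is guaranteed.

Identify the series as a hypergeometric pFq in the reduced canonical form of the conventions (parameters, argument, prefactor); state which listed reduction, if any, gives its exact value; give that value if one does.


This is -12 * 2F1(\frac{2}{5}, \frac{3}{2}; \frac{1}{2}; -\frac{1}{5}) in reduced canonical form. Verdict: no listed reduction: x = -\frac{1}{5} and upper {\frac{2}{5}, \frac{3}{2}} fail every I1-I6 pattern.

Structural cue: t_0 being -12, the lower (2k)!/(4^k k!) block (C = -12, x = -1/5) is (1/2)_k.
Consecutive-term ratio: r(k) = -\frac{1}{5} * (k+\frac{2}{5}) (k+\frac{3}{2}) / [(k+\frac{1}{2}) (k+1)] - rational in k. x = -\frac{1}{5}; t_0 = -12; negate the roots.


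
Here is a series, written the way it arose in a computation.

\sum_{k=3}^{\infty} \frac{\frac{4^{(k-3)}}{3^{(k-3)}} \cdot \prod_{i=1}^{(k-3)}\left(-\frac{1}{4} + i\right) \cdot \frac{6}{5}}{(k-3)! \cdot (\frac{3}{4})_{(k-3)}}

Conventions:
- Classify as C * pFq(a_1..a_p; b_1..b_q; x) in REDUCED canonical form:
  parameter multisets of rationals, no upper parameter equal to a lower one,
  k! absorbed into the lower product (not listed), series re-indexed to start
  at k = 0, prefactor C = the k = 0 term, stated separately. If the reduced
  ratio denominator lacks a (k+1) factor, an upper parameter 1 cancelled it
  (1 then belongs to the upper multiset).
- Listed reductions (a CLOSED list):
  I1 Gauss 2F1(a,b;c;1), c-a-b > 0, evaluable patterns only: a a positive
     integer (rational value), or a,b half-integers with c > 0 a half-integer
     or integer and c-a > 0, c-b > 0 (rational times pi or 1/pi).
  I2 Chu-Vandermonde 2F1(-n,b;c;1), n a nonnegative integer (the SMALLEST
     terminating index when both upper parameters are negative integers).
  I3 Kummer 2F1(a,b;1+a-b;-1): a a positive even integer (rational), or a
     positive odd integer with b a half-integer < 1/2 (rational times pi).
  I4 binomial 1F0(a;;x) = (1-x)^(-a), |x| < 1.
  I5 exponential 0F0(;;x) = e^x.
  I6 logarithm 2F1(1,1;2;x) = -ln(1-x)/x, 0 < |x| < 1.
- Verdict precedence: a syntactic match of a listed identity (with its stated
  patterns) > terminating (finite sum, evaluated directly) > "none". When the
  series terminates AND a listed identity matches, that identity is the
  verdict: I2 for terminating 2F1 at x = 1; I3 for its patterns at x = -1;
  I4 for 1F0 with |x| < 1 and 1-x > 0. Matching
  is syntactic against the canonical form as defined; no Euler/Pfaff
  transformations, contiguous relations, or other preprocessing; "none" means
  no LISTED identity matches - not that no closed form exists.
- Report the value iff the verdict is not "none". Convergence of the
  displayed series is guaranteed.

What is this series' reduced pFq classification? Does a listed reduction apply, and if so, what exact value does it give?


At argument \frac{4}{3}: a 0F0 with upper {-}, lower {-}, scaled by C = \frac{6}{5}. Verdict (x = \frac{4}{3}): exponential (I5) applies (the 0F0 exponential series at x = \frac{4}{3}). Value: \frac{6}{5} \cdot e^{\frac{4}{3}}.

Structural cue: from the first term \frac{6}{5}: the running product (C = 6/5) telescopes to a rising factorial.
Step ratio: r(k) = \frac{4}{3} * 1 / [(k+1)] - rational; roots negated = parameters, x = \frac{4}{3}, C = \frac{6}{5}.


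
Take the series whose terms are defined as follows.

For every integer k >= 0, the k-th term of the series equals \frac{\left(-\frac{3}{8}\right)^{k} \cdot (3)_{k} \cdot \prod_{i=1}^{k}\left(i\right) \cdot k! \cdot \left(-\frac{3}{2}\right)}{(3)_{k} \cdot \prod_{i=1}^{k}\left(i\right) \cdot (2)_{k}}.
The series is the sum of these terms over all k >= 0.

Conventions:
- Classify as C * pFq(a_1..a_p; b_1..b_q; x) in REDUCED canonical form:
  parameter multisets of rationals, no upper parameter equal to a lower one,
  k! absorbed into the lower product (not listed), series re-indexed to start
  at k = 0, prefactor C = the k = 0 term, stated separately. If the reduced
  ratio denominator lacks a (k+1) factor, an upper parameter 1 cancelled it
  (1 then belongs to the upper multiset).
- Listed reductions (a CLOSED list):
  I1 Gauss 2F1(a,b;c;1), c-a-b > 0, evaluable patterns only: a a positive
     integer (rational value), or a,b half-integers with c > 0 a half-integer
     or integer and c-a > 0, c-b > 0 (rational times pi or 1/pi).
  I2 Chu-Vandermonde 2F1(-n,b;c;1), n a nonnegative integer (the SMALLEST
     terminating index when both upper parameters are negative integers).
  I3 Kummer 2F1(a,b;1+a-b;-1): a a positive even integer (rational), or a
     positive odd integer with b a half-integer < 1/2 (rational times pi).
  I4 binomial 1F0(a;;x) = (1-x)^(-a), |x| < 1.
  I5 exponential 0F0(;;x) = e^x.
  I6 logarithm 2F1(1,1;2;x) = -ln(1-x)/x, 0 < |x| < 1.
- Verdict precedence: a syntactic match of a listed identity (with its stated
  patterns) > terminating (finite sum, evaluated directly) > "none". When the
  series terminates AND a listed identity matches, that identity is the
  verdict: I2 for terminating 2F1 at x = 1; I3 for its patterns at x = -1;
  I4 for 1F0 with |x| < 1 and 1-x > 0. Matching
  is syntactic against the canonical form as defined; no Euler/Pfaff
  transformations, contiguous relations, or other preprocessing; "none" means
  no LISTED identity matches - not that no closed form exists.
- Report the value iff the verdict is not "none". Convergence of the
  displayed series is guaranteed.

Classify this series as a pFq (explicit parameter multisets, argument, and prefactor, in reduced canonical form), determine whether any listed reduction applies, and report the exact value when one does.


This is -\frac{3}{2} * 2F1(1, 1; 2; -\frac{3}{8}) in reduced canonical form. Verdict at x = -\frac{3}{8}: the logarithmic series (I6) matches (the logarithm: parameters (1,1;2), x = -\frac{3}{8}). Exact value: \left(-4\right) \cdot \ln\left(\frac{11}{8}\right).

Key step: x = -\frac{3}{8} and the parameter 3 appears in both the upper and lower lists and cancels.
Step ratio: r(k) = -\frac{3}{8} * (k+1) (k+1) / [(k+2) (k+1)] - rational in k, leading ratio -\frac{3}{8}; with t_0 = -\frac{3}{2}, classification follows.


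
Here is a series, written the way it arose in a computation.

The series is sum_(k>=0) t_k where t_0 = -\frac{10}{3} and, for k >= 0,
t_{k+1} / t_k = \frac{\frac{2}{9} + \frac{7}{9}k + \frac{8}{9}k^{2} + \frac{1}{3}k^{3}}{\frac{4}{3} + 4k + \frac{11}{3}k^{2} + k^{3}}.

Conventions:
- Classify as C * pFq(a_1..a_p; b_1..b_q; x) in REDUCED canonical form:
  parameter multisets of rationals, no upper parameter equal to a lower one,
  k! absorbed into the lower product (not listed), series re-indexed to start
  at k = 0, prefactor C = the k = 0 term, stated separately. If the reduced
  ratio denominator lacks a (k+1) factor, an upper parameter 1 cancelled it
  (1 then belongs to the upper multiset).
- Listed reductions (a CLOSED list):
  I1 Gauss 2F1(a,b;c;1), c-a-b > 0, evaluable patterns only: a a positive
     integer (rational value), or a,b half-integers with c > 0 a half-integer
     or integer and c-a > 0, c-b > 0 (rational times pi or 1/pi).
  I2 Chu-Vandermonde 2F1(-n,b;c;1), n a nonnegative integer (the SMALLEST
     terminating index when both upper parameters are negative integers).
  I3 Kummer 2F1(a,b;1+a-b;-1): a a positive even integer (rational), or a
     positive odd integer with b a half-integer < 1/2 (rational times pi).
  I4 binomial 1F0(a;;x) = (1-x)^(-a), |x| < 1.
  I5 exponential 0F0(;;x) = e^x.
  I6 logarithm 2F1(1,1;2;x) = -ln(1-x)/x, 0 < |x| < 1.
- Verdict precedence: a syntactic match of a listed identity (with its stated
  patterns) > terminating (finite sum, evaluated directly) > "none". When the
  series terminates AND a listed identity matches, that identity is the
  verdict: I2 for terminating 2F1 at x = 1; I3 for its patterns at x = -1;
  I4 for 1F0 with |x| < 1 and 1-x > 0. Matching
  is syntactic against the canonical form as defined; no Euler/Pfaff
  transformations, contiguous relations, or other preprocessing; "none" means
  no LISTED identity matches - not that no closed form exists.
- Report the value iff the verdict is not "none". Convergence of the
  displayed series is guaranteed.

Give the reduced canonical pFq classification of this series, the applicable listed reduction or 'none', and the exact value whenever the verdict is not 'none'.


The series (x = \frac{1}{3}) is 2F1: upper {1, 1}, lower {2}, prefactor -\frac{10}{3}. Verdict: this is the logarithmic series (I6) (the logarithm: parameters (1,1;2), x = \frac{1}{3}). Its exact value is 10 \cdot \ln\left(\frac{2}{3}\right).

The tell: with t_0 = -\frac{10}{3}, the ratio is unreduced: k + 2/3 divides both sides (C = -10/3, x = 1/3).
Consecutive-term ratio: r(k) = \frac{1}{3} * (k+1) (k+1) / [(k+2) (k+1)] - rational in k. x = \frac{1}{3}; t_0 = -\frac{10}{3}; negate the roots.


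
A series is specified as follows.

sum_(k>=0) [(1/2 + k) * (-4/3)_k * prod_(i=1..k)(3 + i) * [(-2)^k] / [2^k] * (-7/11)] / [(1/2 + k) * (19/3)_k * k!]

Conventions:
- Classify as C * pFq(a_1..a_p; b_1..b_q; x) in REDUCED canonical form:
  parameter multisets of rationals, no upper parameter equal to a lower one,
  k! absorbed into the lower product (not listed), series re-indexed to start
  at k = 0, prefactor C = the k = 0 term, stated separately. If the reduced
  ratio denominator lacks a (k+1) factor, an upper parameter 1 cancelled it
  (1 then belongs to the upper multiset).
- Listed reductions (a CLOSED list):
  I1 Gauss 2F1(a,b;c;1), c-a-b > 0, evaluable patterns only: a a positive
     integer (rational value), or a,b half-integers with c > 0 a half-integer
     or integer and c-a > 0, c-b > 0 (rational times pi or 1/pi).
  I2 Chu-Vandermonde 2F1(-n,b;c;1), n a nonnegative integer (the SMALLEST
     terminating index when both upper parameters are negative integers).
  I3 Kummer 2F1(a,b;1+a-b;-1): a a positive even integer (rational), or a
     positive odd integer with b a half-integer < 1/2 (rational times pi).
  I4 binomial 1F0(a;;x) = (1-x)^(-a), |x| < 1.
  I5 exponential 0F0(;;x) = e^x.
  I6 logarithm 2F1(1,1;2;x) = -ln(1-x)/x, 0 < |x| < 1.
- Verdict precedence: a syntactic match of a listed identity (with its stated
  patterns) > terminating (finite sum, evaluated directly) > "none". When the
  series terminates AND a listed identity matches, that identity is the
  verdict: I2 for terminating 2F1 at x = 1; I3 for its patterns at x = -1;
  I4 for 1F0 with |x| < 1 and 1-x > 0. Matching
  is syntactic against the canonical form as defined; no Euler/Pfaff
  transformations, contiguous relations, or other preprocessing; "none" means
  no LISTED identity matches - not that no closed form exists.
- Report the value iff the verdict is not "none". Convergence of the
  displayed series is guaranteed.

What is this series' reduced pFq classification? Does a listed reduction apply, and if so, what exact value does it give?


Prefactor -7/11, argument -1: 2F1 with upper {-4/3, 4} over lower {19/3}. Verdict (x = -1): Kummer (I3) applies (x = -1; c = 19/3 equals 1+a-b for upper {-4/3, 4}: listed pattern). Sum: -364/297.

Key step: t_0 being -7/11, the running product (C = -7/11, x = -1) telescopes to a rising factorial.
Ratio: r(k) = (-1) * (k-4/3) (k+4) / [(k+19/3) (k+1)] - rational in k. x = (-1); t_0 = -7/11; negate the roots.


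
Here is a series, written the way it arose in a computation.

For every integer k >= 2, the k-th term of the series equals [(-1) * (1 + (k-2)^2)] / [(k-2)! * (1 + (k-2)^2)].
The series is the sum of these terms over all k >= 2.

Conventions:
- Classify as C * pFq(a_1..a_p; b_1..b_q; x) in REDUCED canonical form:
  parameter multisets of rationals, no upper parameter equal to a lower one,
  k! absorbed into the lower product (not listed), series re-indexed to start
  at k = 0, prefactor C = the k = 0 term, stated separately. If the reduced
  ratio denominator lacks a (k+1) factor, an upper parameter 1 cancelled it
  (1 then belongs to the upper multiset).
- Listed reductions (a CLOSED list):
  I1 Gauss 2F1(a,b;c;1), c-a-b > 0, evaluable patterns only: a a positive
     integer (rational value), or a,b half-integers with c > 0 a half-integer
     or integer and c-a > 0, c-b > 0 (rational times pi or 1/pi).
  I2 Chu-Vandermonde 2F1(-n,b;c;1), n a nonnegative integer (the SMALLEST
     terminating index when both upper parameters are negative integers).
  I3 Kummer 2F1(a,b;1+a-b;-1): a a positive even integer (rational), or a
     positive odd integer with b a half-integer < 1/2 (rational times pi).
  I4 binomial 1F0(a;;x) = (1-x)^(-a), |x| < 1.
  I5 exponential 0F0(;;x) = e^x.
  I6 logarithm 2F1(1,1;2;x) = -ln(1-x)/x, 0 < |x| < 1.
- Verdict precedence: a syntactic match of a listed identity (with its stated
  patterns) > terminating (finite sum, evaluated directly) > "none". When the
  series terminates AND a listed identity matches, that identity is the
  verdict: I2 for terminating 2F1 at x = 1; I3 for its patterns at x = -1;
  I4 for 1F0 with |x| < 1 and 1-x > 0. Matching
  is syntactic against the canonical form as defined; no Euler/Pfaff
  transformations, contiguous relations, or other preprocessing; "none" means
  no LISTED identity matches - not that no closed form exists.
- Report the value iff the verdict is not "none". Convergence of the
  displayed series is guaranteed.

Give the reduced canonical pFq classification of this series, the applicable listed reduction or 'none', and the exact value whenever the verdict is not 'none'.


With C = -1: the canonical form is 0F0(-; -; 1). Verdict: the exponential series (I5) applies (the 0F0 exponential series at x = 1). Hence: (-1) * e^(1).

Key observation: t_0 being -1, striking the common factor k^2 + 1 reduces the term (C = -1, x = 1).
Step ratio: r(k) = 1 * 1 / [(k+1)] - rational; roots negated = parameters, x = 1, C = -1.


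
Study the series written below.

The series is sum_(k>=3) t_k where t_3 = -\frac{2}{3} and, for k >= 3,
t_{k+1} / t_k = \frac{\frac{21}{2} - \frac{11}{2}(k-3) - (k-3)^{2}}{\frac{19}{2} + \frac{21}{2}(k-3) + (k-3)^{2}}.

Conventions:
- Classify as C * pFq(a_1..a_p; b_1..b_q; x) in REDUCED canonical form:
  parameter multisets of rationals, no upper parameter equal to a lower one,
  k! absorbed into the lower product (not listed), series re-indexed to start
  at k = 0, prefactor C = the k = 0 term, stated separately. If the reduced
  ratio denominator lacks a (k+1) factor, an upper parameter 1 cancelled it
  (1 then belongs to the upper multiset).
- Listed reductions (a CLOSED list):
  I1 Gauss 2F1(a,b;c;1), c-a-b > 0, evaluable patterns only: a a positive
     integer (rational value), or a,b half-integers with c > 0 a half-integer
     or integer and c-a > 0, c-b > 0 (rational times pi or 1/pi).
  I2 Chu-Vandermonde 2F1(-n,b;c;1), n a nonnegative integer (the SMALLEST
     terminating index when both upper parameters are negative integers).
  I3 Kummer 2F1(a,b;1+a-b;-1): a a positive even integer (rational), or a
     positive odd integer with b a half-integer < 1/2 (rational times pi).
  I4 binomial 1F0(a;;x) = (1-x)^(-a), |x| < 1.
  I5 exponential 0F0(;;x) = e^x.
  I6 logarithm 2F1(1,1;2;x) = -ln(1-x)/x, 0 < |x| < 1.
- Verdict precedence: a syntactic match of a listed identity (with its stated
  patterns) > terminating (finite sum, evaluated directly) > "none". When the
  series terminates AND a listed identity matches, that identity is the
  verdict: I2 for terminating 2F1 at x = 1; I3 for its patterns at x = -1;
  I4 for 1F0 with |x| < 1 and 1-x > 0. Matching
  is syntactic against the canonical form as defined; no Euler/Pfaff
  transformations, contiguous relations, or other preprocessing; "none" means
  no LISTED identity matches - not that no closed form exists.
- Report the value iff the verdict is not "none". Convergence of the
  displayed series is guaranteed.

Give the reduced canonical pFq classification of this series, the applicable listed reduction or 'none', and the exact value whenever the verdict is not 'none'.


This is -\frac{2}{3} * 2F1(-\frac{3}{2}, 7; \frac{19}{2}; -1) in reduced canonical form. Verdict at x = -1: Kummer's theorem (I3) matches (x = -1; c = \frac{19}{2} equals 1+a-b for upper {-\frac{3}{2}, 7}: listed pattern). Exact value: \left(-\frac{255255}{524288}\right) \cdot \pi.

The tell: with t_0 = -\frac{2}{3}, factor the ratio over Q (prefactor -2/3): negated roots = parameters.
Term ratio: r(k) = -1 * (k-\frac{3}{2}) (k+7) / [(k+\frac{19}{2}) (k+1)] - rational in k. x = -1; t_0 = -\frac{2}{3}; negate the roots.


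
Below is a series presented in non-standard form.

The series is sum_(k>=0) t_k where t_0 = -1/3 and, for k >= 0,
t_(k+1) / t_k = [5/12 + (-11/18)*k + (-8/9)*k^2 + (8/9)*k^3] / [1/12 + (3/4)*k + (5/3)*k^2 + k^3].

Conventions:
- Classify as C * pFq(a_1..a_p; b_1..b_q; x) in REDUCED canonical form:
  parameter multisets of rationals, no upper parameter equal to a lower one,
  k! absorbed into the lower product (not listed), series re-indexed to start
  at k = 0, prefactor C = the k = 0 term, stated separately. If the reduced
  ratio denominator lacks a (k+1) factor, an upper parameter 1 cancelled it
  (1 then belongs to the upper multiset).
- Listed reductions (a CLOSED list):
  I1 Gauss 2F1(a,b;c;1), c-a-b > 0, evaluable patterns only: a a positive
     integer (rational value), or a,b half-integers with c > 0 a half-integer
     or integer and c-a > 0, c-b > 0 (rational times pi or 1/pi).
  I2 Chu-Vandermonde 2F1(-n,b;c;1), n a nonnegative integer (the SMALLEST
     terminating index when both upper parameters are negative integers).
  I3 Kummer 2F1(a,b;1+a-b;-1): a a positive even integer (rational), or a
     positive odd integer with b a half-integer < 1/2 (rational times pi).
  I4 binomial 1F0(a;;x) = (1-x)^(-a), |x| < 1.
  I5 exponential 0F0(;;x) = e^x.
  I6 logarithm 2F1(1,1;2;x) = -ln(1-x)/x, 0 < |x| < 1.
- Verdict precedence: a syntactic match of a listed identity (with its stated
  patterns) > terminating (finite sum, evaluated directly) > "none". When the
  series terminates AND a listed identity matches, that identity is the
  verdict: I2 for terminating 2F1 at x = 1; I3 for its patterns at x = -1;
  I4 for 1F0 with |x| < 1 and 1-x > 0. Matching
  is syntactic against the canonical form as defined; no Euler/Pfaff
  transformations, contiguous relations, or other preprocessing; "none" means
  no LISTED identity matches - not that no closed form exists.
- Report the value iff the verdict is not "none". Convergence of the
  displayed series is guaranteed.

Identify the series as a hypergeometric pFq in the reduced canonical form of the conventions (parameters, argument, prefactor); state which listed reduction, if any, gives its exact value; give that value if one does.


The series (x = 8/9) is 3F2: upper {-5/4, -1/2, 3/4}, lower {1/6, 1/2}, prefactor -1/3. Verdict: none here - no I1-I6 shape fits x = 8/9 with lower {1/6, 1/2}.

First insight: from the first term -1/3: factor the ratio over Q (prefactor -1/3): negated roots = parameters.
Step ratio: r(k) = (8/9) * (k-5/4) (k-1/2) (k+3/4) / [(k+1/6) (k+1/2) (k+1)] - rational in k. x = (8/9); t_0 = -1/3; negate the roots.


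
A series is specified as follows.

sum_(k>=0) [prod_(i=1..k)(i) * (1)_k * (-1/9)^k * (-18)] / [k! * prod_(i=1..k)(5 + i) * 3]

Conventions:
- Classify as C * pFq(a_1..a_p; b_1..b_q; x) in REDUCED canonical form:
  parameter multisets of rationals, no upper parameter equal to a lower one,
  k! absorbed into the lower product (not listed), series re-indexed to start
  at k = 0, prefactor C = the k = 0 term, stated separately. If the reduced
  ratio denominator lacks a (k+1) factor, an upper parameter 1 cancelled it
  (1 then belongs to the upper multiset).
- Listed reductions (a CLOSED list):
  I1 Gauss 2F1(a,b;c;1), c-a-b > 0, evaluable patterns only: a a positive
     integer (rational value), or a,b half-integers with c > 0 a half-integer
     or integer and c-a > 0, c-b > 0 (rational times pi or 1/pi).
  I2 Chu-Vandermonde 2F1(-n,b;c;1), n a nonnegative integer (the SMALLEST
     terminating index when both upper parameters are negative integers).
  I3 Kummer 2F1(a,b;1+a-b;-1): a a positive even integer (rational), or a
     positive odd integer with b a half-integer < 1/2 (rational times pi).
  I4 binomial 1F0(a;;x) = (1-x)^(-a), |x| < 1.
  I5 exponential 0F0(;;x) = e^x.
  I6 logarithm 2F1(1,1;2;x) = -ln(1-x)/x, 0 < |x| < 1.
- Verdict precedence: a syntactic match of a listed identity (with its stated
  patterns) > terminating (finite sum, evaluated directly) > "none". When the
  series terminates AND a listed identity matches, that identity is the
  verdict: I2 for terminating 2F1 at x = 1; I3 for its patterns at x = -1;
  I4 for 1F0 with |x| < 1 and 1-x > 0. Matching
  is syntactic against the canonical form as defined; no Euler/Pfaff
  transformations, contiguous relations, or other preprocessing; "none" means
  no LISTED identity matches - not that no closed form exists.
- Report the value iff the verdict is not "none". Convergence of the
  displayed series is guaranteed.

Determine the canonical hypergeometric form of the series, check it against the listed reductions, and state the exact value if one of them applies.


The series (x = -1/9) is 2F1: upper {1, 1}, lower {6}, prefactor -6. Verdict: none. No listed pattern accepts 2F1(1, 1; 6; -1/9).

The tell: t_0 = -6 here, and the lower running product (C = -6, x = -1/9) is a rising factorial.
Adjacent-term ratio: r(k) = (-1/9) * (k+1) (k+1) / [(k+6) (k+1)] ; factor over Q: parameters, x = (-1/9), and C = -6.


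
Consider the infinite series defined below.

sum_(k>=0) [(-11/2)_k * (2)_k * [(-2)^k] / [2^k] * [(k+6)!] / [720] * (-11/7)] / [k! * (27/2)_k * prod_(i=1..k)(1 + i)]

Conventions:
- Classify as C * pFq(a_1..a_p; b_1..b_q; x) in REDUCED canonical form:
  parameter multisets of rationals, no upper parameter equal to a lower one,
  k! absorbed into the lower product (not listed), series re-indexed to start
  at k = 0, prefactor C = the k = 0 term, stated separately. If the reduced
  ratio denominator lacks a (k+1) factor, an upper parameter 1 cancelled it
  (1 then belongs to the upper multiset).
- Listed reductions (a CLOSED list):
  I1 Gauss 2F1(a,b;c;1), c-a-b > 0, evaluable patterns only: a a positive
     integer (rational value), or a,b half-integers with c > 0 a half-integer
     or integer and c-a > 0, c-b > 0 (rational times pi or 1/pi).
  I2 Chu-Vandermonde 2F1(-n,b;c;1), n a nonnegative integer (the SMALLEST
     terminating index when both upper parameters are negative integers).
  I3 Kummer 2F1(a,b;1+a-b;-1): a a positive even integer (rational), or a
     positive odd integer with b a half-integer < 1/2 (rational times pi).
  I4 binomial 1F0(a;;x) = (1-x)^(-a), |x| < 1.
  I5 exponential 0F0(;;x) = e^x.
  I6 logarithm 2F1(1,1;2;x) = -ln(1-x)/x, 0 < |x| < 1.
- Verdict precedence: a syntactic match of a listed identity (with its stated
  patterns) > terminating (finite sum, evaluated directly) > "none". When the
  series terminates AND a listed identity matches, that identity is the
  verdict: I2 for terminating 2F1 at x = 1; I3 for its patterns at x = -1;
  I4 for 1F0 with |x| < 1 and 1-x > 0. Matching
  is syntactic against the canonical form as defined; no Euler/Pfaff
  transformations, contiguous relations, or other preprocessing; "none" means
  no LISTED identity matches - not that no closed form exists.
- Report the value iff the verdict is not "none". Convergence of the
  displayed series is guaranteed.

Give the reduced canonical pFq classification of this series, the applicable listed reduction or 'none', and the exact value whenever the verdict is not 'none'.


The series (x = -1) is 2F1: upper {-11/2, 7}, lower {27/2}, prefactor -11/7. Verdict: Kummer (I3) applies (x = -1; c = 27/2 equals 1+a-b for upper {-11/2, 7}: listed pattern). Value: (-1460727125/268435456) * pi.

Key observation: t_0 = -11/7 here, and the factorial ratio (C = -11/7, x = -1) (k+a-1)!/(a-1)! is a rising factorial (a)_k.
Step ratio: r(k) = (-1) * (k-11/2) (k+7) / [(k+27/2) (k+1)] - rational in k, leading ratio (-1); with t_0 = -11/7, classification follows.


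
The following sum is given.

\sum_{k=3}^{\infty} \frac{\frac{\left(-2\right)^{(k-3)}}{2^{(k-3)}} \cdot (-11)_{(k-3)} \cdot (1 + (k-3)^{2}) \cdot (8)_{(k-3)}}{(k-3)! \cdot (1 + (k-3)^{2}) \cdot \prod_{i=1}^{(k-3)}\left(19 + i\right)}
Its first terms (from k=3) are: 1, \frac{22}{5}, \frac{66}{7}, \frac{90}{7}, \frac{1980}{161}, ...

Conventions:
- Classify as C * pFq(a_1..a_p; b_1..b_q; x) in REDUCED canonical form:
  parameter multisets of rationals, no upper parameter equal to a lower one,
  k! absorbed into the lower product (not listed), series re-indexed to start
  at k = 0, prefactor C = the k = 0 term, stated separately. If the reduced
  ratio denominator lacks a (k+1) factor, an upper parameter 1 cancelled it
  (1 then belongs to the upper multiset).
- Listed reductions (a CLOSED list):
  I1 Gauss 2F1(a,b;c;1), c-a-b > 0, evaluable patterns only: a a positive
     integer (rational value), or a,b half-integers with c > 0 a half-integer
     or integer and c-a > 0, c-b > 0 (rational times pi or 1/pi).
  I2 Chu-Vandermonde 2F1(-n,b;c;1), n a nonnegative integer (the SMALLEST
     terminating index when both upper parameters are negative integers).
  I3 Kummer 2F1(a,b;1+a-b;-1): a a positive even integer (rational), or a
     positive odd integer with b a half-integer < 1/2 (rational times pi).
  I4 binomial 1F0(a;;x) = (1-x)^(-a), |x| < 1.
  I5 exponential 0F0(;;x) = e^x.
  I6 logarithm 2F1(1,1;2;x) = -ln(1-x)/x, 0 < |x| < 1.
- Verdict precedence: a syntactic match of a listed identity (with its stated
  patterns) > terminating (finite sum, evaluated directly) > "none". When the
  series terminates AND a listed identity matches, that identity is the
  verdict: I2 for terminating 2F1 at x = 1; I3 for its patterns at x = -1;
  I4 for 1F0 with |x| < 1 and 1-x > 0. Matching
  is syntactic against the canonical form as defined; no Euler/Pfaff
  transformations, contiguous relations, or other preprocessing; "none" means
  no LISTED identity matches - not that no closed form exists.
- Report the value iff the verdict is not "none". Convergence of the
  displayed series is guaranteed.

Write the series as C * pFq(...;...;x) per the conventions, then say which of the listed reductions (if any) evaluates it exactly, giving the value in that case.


With C = 1: the canonical form is 2F1(-11, 8; 20; -1). Verdict: the Kummer evaluation I3 matches (x = -1; c = 20 equals 1+a-b for upper {-11, 8}: listed pattern). Value: \frac{1938}{35}.

Structural cue: x = -1 and the lower running product (C = 1) is a rising factorial.
Adjacent-term ratio: r(k) = -1 * (k-11) (k+8) / [(k+20) (k+1)] - rational in k. x = -1; t_0 = 1; negate the roots.
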